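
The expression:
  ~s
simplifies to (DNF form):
~s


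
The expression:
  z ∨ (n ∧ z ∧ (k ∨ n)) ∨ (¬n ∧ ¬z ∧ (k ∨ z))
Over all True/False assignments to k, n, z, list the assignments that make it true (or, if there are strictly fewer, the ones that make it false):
is false only for:
  k=False, n=False, z=False;
  k=False, n=True, z=False;
  k=True, n=True, z=False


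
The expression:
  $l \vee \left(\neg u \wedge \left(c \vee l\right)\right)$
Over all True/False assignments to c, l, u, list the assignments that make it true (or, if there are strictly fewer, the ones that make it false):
is false only for:
  c=False, l=False, u=False;
  c=False, l=False, u=True;
  c=True, l=False, u=True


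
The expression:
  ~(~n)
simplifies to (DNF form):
n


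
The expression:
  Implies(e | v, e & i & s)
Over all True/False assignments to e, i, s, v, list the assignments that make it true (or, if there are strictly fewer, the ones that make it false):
is true only for:
  e=False, i=False, s=False, v=False;
  e=False, i=False, s=True, v=False;
  e=False, i=True, s=False, v=False;
  e=False, i=True, s=True, v=False;
  e=True, i=True, s=True, v=False;
  e=True, i=True, s=True, v=True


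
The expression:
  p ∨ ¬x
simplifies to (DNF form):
p ∨ ¬x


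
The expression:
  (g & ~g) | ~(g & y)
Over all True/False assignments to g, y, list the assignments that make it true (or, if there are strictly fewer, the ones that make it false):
is false only for:
  g=True, y=True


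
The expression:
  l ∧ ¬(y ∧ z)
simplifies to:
l ∧ (¬y ∨ ¬z)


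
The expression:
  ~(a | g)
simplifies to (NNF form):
~a & ~g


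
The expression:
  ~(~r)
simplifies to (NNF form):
r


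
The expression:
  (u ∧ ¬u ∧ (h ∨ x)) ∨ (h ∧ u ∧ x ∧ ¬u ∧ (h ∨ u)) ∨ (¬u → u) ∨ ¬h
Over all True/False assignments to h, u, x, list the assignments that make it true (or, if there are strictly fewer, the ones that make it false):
is false only for:
  h=True, u=False, x=False;
  h=True, u=False, x=True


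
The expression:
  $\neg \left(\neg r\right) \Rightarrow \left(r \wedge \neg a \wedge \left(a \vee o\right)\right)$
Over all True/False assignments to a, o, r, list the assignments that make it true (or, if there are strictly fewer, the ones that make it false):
is false only for:
  a=False, o=False, r=True;
  a=True, o=False, r=True;
  a=True, o=True, r=True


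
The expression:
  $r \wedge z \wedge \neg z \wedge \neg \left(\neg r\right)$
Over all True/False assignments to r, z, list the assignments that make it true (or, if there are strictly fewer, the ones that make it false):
is never true.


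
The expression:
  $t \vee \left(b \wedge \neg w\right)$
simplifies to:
$t \vee \left(b \wedge \neg w\right)$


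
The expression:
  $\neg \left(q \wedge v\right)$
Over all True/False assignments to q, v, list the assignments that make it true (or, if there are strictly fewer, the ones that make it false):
is false only for:
  q=True, v=True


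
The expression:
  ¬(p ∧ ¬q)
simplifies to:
q ∨ ¬p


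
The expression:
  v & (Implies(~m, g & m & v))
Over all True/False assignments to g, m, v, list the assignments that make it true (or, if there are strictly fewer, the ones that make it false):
is true only for:
  g=False, m=True, v=True;
  g=True, m=True, v=True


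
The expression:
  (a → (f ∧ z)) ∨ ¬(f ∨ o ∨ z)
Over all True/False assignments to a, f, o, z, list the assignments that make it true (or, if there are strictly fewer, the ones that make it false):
is false only for:
  a=True, f=False, o=False, z=True;
  a=True, f=False, o=True, z=False;
  a=True, f=False, o=True, z=True;
  a=True, f=True, o=False, z=False;
  a=True, f=True, o=True, z=False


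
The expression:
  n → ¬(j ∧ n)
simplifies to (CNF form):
¬j ∨ ¬n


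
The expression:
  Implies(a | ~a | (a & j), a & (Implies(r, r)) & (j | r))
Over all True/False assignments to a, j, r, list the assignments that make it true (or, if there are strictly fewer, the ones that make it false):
is true only for:
  a=True, j=False, r=True;
  a=True, j=True, r=False;
  a=True, j=True, r=True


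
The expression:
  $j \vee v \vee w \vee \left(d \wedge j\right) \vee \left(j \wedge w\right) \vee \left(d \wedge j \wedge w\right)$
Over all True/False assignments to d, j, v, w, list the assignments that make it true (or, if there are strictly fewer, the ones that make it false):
is false only for:
  d=False, j=False, v=False, w=False;
  d=True, j=False, v=False, w=False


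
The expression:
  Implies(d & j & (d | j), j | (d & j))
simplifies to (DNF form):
True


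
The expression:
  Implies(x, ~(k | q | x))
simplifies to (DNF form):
~x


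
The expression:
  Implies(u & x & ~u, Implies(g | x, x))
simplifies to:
True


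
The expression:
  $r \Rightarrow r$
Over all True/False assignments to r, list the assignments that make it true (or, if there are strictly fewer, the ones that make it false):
is always true.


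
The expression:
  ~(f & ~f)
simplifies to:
True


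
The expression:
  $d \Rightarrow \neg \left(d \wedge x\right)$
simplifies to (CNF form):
$\neg d \vee \neg x$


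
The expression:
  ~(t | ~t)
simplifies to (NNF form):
False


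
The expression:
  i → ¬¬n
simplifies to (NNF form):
n ∨ ¬i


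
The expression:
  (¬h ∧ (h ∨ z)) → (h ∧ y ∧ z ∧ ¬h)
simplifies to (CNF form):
h ∨ ¬z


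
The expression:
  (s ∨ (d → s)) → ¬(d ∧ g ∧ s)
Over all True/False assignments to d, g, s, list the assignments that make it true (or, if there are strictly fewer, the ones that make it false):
is false only for:
  d=True, g=True, s=True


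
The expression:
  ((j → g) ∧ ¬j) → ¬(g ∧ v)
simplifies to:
j ∨ ¬g ∨ ¬v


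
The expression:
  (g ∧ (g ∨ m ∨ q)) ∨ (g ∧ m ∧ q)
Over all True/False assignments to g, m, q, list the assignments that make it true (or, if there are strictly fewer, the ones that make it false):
is true only for:
  g=True, m=False, q=False;
  g=True, m=False, q=True;
  g=True, m=True, q=False;
  g=True, m=True, q=True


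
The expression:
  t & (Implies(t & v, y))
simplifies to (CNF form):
t & (y | ~v)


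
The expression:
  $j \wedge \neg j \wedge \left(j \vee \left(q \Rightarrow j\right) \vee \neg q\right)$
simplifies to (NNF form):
$\text{False}$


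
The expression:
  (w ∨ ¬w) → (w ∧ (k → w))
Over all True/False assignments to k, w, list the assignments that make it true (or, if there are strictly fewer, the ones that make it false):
is true only for:
  k=False, w=True;
  k=True, w=True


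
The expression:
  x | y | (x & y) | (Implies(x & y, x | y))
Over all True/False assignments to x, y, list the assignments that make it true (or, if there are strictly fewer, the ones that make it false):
is always true.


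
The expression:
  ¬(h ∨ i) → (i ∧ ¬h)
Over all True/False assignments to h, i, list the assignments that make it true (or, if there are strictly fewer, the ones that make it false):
is false only for:
  h=False, i=False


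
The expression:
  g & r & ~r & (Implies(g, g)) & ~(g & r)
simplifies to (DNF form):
False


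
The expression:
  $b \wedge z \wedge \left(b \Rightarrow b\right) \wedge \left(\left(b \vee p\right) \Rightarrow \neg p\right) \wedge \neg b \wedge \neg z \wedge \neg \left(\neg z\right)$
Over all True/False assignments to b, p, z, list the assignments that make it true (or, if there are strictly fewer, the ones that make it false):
is never true.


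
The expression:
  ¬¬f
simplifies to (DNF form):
f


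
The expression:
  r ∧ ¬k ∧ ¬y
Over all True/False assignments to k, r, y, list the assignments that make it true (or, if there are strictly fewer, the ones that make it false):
is true only for:
  k=False, r=True, y=False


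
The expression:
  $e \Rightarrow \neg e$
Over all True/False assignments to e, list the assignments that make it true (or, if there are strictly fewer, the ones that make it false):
is true only for:
  e=False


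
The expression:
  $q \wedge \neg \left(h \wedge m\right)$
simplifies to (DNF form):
$\left(q \wedge \neg h\right) \vee \left(q \wedge \neg m\right)$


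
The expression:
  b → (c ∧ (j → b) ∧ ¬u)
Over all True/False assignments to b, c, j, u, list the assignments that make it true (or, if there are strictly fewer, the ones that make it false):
is false only for:
  b=True, c=False, j=False, u=False;
  b=True, c=False, j=False, u=True;
  b=True, c=False, j=True, u=False;
  b=True, c=False, j=True, u=True;
  b=True, c=True, j=False, u=True;
  b=True, c=True, j=True, u=True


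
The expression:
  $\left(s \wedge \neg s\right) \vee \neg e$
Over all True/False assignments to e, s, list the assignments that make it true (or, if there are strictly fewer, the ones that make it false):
is true only for:
  e=False, s=False;
  e=False, s=True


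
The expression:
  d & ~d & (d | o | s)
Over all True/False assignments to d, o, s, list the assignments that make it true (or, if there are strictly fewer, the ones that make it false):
is never true.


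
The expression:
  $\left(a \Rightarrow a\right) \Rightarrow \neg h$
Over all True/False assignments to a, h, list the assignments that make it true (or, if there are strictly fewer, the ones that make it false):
is true only for:
  a=False, h=False;
  a=True, h=False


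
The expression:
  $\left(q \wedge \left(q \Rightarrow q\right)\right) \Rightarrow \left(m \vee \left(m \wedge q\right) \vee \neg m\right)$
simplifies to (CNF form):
$\text{True}$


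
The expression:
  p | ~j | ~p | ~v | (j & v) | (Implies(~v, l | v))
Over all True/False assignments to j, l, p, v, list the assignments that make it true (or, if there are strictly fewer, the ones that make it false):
is always true.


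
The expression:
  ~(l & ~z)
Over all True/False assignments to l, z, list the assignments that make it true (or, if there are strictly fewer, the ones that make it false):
is false only for:
  l=True, z=False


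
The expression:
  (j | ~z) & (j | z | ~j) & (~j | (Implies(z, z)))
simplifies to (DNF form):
j | ~z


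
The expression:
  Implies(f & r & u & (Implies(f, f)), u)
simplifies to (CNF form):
True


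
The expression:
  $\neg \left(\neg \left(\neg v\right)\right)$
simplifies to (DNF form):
$\neg v$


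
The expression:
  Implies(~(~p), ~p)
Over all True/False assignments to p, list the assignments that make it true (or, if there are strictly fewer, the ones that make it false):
is true only for:
  p=False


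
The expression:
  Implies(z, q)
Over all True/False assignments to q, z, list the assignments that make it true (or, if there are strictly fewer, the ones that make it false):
is false only for:
  q=False, z=True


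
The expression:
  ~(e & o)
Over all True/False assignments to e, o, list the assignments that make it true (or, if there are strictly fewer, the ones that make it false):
is false only for:
  e=True, o=True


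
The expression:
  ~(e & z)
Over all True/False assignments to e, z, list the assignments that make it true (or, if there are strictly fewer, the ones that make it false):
is false only for:
  e=True, z=True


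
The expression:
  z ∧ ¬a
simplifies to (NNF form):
z ∧ ¬a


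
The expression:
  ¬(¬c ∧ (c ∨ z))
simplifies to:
c ∨ ¬z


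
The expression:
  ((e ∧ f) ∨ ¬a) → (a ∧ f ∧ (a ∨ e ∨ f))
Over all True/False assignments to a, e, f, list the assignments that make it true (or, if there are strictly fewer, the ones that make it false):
is true only for:
  a=True, e=False, f=False;
  a=True, e=False, f=True;
  a=True, e=True, f=False;
  a=True, e=True, f=True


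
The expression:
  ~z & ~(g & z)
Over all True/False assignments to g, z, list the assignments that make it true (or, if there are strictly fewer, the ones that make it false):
is true only for:
  g=False, z=False;
  g=True, z=False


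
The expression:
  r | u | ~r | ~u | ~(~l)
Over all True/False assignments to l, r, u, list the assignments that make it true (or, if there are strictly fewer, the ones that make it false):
is always true.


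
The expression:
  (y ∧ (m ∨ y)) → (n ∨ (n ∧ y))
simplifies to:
n ∨ ¬y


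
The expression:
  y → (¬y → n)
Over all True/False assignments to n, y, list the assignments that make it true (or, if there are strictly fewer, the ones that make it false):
is always true.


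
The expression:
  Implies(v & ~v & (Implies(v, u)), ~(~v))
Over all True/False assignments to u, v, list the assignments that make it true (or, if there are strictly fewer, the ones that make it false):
is always true.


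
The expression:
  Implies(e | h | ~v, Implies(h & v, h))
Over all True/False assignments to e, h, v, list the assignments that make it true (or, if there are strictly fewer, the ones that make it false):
is always true.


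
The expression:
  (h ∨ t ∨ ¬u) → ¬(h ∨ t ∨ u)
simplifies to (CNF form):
¬h ∧ ¬t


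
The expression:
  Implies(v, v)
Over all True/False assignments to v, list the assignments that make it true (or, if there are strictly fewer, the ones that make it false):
is always true.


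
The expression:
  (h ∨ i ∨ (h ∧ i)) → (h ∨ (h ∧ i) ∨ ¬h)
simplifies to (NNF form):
True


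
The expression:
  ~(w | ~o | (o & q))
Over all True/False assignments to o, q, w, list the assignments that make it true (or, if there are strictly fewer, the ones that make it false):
is true only for:
  o=True, q=False, w=False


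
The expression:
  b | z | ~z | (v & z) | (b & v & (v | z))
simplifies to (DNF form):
True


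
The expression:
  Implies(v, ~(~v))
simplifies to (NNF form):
True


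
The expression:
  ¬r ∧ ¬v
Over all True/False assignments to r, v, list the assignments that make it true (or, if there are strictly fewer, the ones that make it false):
is true only for:
  r=False, v=False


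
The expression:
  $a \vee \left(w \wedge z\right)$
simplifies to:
$a \vee \left(w \wedge z\right)$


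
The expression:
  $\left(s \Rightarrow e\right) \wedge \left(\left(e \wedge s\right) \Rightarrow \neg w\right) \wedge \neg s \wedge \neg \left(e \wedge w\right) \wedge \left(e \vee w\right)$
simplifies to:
$\neg s \wedge \left(e \vee w\right) \wedge \left(\neg e \vee \neg w\right)$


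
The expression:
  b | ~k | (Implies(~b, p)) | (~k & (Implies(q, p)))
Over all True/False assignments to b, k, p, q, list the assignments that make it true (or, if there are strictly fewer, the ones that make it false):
is false only for:
  b=False, k=True, p=False, q=False;
  b=False, k=True, p=False, q=True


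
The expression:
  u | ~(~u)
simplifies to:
u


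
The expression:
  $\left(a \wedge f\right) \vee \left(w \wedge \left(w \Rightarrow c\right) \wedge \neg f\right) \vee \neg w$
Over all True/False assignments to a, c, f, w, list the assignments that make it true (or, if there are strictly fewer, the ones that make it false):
is false only for:
  a=False, c=False, f=False, w=True;
  a=False, c=False, f=True, w=True;
  a=False, c=True, f=True, w=True;
  a=True, c=False, f=False, w=True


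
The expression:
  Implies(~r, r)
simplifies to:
r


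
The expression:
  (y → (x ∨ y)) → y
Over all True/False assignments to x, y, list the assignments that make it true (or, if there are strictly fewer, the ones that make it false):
is true only for:
  x=False, y=True;
  x=True, y=True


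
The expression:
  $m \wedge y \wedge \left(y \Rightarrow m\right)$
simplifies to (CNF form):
$m \wedge y$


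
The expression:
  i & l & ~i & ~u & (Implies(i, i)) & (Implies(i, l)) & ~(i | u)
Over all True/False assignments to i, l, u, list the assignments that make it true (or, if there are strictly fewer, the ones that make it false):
is never true.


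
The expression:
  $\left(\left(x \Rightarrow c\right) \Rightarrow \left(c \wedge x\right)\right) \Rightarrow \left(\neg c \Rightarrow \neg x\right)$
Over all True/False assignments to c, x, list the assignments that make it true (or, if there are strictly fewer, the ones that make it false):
is false only for:
  c=False, x=True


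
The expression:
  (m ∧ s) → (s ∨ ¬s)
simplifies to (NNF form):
True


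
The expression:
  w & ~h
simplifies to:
w & ~h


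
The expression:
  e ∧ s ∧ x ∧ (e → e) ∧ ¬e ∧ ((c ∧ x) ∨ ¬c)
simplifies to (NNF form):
False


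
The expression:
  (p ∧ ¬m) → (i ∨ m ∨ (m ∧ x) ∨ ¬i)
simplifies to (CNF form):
True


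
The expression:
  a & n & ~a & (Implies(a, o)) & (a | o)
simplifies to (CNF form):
False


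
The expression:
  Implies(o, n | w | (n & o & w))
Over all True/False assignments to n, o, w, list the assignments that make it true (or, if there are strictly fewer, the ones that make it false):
is false only for:
  n=False, o=True, w=False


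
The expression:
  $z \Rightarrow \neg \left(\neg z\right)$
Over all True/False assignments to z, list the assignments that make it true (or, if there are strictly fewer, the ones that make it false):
is always true.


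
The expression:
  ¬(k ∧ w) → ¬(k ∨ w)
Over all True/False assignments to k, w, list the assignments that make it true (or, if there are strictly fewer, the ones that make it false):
is true only for:
  k=False, w=False;
  k=True, w=True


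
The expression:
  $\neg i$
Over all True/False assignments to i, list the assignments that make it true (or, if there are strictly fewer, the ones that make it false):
is true only for:
  i=False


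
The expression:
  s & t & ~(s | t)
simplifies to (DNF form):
False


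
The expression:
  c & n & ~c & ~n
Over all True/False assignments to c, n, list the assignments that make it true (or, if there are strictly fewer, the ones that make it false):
is never true.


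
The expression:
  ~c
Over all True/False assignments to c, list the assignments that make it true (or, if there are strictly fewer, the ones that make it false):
is true only for:
  c=False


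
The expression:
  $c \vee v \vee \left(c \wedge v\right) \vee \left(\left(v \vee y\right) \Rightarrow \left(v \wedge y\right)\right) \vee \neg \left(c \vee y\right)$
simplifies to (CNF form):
$c \vee v \vee \neg y$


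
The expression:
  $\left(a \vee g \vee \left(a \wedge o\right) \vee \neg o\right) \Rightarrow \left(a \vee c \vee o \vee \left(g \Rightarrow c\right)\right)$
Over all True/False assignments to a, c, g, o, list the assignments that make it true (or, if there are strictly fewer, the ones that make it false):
is false only for:
  a=False, c=False, g=True, o=False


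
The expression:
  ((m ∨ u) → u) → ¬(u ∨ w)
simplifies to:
¬u ∧ (m ∨ ¬w)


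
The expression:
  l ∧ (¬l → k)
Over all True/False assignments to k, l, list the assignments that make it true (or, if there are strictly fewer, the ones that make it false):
is true only for:
  k=False, l=True;
  k=True, l=True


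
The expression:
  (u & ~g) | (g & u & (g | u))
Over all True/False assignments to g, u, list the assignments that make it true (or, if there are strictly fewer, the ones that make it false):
is true only for:
  g=False, u=True;
  g=True, u=True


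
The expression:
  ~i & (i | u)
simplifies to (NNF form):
u & ~i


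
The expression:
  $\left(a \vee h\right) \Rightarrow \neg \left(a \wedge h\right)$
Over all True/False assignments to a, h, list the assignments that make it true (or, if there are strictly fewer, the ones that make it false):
is false only for:
  a=True, h=True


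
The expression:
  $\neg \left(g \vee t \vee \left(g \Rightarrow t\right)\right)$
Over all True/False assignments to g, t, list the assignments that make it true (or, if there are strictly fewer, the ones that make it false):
is never true.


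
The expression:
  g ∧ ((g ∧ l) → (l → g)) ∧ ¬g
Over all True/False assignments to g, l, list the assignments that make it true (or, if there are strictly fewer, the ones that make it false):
is never true.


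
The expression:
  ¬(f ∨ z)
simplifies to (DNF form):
¬f ∧ ¬z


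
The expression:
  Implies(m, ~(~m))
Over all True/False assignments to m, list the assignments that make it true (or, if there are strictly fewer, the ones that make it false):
is always true.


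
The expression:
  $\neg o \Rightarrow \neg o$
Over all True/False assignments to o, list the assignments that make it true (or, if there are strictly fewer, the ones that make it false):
is always true.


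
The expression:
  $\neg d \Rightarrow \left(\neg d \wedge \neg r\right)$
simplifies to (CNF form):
$d \vee \neg r$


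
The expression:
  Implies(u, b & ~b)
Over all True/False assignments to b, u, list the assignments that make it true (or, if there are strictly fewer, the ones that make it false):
is true only for:
  b=False, u=False;
  b=True, u=False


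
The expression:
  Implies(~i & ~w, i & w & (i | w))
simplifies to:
i | w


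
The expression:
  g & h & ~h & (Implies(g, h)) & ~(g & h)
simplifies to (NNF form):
False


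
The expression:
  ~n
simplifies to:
~n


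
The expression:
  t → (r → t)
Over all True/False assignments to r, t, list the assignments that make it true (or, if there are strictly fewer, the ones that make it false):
is always true.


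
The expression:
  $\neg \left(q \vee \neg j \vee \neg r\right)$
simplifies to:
$j \wedge r \wedge \neg q$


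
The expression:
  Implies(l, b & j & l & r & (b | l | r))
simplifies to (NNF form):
~l | (b & j & r)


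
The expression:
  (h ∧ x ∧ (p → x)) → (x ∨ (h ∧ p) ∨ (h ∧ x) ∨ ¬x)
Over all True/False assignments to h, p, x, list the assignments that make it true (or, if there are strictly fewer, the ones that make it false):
is always true.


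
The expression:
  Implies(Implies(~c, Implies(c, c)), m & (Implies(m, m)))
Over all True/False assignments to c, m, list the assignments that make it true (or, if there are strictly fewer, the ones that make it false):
is true only for:
  c=False, m=True;
  c=True, m=True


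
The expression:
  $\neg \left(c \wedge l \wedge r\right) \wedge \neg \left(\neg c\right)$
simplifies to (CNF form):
$c \wedge \left(\neg l \vee \neg r\right)$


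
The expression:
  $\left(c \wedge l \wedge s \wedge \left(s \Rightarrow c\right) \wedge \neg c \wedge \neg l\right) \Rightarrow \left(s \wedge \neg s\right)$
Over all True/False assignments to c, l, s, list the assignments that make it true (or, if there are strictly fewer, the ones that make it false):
is always true.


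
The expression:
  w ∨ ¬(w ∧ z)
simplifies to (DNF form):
True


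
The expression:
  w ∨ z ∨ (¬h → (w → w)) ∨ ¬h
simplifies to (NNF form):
True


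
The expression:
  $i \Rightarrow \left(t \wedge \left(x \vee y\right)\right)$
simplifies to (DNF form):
$\left(t \wedge x\right) \vee \left(t \wedge y\right) \vee \neg i$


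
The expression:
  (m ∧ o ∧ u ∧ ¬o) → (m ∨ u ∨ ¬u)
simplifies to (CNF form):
True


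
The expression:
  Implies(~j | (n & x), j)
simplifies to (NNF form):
j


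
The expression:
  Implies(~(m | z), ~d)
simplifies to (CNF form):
m | z | ~d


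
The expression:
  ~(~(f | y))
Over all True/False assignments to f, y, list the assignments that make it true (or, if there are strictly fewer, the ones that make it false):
is false only for:
  f=False, y=False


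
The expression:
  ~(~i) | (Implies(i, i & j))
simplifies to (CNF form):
True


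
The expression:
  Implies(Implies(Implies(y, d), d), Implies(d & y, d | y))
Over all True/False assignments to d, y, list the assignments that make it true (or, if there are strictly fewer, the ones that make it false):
is always true.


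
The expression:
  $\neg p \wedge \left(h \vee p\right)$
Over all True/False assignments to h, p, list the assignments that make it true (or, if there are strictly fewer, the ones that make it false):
is true only for:
  h=True, p=False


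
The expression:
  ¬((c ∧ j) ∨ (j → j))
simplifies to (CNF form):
False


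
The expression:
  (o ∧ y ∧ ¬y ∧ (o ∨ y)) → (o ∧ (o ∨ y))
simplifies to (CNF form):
True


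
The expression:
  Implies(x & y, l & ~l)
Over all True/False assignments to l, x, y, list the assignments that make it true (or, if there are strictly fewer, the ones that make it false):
is false only for:
  l=False, x=True, y=True;
  l=True, x=True, y=True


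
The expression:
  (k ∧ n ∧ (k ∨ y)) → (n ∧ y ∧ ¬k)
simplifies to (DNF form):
¬k ∨ ¬n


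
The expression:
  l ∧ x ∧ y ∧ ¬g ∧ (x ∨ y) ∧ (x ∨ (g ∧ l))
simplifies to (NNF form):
l ∧ x ∧ y ∧ ¬g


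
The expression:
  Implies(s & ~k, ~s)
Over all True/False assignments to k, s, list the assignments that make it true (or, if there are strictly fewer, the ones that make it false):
is false only for:
  k=False, s=True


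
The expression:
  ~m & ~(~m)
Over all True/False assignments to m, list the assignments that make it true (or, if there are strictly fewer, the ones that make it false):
is never true.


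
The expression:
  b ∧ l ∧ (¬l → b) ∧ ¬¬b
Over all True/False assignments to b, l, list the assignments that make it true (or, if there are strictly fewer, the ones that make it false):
is true only for:
  b=True, l=True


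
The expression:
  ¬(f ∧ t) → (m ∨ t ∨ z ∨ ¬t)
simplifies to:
True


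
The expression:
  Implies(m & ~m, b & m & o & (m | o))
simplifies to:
True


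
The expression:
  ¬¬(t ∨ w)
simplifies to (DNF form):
t ∨ w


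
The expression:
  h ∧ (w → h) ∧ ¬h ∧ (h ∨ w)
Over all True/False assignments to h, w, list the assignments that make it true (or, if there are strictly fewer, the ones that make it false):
is never true.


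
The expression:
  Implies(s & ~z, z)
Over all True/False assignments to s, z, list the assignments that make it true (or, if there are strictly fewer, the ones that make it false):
is false only for:
  s=True, z=False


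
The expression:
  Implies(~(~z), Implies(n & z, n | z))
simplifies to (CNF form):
True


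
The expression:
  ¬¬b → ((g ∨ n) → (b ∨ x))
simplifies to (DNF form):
True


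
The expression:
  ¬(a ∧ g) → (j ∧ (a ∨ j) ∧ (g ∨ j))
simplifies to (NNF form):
j ∨ (a ∧ g)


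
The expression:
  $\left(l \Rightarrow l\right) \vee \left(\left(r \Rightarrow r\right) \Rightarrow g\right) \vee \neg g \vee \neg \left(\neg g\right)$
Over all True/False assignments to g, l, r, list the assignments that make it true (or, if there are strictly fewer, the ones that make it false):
is always true.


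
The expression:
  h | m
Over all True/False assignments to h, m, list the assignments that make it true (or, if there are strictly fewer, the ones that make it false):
is false only for:
  h=False, m=False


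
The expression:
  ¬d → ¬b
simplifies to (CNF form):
d ∨ ¬b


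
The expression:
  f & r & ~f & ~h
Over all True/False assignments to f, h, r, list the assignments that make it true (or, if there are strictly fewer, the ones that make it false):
is never true.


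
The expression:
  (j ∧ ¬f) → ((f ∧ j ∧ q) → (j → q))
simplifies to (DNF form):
True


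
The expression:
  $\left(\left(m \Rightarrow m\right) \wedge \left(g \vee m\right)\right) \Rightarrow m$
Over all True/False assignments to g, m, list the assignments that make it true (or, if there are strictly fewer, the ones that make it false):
is false only for:
  g=True, m=False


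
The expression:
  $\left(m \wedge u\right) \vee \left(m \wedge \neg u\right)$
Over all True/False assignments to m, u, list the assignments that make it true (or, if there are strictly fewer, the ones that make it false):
is true only for:
  m=True, u=False;
  m=True, u=True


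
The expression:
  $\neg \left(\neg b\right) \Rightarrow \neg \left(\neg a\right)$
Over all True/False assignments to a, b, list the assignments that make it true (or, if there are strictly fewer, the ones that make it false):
is false only for:
  a=False, b=True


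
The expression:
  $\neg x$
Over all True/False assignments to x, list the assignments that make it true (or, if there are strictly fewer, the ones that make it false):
is true only for:
  x=False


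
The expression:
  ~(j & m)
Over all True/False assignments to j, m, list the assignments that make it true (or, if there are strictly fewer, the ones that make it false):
is false only for:
  j=True, m=True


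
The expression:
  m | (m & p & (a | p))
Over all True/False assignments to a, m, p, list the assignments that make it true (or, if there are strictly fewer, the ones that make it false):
is true only for:
  a=False, m=True, p=False;
  a=False, m=True, p=True;
  a=True, m=True, p=False;
  a=True, m=True, p=True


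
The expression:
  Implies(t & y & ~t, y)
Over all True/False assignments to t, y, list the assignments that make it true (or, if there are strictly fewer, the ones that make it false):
is always true.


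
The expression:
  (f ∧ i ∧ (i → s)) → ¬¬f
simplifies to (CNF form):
True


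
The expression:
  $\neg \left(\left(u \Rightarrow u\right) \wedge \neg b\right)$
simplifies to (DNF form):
$b$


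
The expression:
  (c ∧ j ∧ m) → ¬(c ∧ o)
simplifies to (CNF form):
¬c ∨ ¬j ∨ ¬m ∨ ¬o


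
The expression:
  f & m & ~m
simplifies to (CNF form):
False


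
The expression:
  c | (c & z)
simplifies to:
c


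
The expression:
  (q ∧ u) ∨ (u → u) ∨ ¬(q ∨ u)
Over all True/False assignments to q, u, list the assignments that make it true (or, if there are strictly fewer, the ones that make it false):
is always true.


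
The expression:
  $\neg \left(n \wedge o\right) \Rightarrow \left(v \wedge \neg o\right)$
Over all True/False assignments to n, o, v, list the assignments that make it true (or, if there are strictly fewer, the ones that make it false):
is true only for:
  n=False, o=False, v=True;
  n=True, o=False, v=True;
  n=True, o=True, v=False;
  n=True, o=True, v=True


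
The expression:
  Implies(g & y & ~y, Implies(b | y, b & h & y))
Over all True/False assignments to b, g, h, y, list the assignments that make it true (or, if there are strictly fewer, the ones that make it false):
is always true.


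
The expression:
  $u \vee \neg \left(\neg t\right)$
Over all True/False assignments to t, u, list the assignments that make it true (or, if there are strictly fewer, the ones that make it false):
is false only for:
  t=False, u=False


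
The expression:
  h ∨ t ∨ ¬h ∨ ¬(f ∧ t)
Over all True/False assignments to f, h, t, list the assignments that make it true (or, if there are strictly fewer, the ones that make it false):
is always true.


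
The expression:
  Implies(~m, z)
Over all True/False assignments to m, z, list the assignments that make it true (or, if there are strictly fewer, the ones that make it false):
is false only for:
  m=False, z=False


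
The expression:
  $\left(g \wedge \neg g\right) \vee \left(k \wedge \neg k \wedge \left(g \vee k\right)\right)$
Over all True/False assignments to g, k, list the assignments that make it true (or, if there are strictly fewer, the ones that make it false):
is never true.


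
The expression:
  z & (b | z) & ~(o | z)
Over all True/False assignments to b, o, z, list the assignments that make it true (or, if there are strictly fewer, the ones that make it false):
is never true.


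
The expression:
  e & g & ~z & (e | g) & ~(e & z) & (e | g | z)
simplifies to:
e & g & ~z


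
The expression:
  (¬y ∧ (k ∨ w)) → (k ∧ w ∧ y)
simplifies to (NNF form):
y ∨ (¬k ∧ ¬w)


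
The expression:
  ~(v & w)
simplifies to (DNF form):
~v | ~w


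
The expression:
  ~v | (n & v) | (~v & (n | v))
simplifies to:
n | ~v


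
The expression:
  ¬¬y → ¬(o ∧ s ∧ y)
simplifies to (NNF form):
¬o ∨ ¬s ∨ ¬y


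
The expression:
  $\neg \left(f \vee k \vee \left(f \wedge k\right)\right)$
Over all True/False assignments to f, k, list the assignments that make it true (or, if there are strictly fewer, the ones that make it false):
is true only for:
  f=False, k=False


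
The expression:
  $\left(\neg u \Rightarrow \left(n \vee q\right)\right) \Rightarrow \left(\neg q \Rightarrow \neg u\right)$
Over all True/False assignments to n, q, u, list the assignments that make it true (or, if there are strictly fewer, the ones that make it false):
is false only for:
  n=False, q=False, u=True;
  n=True, q=False, u=True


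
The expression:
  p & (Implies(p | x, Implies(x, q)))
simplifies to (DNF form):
(p & q) | (p & ~x)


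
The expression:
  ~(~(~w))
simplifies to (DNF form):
~w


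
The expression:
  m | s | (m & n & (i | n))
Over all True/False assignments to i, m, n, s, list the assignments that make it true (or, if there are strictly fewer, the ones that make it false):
is false only for:
  i=False, m=False, n=False, s=False;
  i=False, m=False, n=True, s=False;
  i=True, m=False, n=False, s=False;
  i=True, m=False, n=True, s=False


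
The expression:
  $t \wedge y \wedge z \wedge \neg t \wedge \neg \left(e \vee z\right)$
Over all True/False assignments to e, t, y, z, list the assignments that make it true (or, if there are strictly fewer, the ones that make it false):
is never true.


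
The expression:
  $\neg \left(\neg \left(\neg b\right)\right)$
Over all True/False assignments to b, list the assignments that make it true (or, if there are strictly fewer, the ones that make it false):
is true only for:
  b=False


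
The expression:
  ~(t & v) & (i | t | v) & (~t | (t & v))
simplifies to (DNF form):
(i & ~t) | (v & ~t)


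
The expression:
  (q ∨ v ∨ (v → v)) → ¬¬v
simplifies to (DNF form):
v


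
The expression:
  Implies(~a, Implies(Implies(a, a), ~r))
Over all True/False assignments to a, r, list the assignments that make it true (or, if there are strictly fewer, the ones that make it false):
is false only for:
  a=False, r=True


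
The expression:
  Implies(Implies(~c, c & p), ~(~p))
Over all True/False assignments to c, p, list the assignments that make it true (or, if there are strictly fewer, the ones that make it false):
is false only for:
  c=True, p=False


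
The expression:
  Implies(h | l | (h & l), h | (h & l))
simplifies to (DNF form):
h | ~l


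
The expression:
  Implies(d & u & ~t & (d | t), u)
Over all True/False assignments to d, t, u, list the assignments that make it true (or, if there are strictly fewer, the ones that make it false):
is always true.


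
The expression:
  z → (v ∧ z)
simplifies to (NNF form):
v ∨ ¬z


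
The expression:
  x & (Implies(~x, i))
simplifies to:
x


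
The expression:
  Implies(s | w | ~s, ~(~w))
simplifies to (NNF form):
w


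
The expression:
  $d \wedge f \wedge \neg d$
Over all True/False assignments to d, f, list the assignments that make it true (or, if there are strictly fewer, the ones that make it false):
is never true.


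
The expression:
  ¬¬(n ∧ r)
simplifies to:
n ∧ r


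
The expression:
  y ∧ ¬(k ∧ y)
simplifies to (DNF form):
y ∧ ¬k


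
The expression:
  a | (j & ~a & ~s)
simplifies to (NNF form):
a | (j & ~s)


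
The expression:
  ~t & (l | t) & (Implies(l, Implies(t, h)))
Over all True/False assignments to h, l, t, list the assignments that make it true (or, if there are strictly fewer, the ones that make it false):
is true only for:
  h=False, l=True, t=False;
  h=True, l=True, t=False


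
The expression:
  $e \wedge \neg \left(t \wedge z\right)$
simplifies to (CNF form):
$e \wedge \left(\neg t \vee \neg z\right)$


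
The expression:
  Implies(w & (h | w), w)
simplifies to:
True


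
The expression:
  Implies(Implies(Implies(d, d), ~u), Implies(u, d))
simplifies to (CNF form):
True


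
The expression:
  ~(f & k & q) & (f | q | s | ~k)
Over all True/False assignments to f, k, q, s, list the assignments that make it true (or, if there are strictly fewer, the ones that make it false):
is false only for:
  f=False, k=True, q=False, s=False;
  f=True, k=True, q=True, s=False;
  f=True, k=True, q=True, s=True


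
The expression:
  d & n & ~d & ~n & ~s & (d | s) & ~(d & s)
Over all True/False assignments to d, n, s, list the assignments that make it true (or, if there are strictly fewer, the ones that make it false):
is never true.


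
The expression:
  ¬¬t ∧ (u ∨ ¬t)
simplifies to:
t ∧ u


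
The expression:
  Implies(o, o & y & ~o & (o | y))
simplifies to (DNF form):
~o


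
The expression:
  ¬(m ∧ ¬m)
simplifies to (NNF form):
True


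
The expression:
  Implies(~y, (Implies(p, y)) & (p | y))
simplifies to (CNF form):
y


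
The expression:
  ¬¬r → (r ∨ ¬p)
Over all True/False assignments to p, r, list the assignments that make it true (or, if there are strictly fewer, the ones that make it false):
is always true.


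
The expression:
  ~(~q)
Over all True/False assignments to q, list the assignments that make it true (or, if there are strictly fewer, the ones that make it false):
is true only for:
  q=True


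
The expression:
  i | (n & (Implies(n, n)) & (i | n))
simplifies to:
i | n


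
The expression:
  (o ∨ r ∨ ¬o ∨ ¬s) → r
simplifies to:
r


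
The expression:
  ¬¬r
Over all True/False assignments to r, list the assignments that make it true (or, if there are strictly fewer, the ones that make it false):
is true only for:
  r=True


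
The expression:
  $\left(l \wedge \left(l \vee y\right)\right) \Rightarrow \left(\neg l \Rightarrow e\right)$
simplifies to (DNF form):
$\text{True}$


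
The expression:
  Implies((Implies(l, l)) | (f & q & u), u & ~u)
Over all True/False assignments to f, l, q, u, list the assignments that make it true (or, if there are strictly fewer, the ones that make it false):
is never true.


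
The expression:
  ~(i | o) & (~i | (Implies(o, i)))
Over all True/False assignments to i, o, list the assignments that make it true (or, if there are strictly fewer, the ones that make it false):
is true only for:
  i=False, o=False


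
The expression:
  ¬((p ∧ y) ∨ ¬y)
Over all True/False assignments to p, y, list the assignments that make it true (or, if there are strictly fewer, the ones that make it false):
is true only for:
  p=False, y=True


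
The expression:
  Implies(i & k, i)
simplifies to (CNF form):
True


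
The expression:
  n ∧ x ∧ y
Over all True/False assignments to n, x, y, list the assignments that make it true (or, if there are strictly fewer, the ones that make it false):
is true only for:
  n=True, x=True, y=True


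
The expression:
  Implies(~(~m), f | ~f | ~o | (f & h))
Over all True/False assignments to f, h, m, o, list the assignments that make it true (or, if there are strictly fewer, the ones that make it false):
is always true.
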